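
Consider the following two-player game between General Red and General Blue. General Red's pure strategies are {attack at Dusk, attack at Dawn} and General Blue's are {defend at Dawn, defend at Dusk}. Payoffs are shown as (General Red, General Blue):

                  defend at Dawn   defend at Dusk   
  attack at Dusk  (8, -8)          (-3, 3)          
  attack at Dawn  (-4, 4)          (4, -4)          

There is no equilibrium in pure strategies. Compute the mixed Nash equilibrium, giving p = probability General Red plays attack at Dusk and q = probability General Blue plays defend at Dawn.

p = 8/19, q = 7/19

General Blue's indifference between defend at Dawn and defend at Dusk determines General Red's mixing probability p:
  General Blue's expected payoff from defend at Dawn: p·(-8) + (1−p)·4 = -12p + 4
  General Blue's expected payoff from defend at Dusk: p·3 + (1−p)·(-4) = 7p - 4
  -12p + 4 = 7p - 4  ⇒  -19p = -8  ⇒  p = 8/19.
In a mixed equilibrium General Red is indifferent between attack at Dusk and attack at Dawn; this condition fixes q.
  General Red's payoff to attack at Dusk: q·8 + (1−q)·(-3) = 11q - 3
  General Red's payoff to attack at Dawn: q·(-4) + (1−q)·4 = -8q + 4
  11q - 3 = -8q + 4  ⇒  19q = 7  ⇒  q = 7/19.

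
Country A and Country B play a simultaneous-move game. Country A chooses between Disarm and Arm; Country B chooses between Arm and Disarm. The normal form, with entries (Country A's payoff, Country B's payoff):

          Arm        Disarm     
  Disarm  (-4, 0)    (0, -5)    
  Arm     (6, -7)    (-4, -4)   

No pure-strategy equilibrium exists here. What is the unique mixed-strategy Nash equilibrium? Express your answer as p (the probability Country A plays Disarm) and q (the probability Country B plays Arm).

p = 3/8, q = 2/7

For Country B to be willing to mix, Country B must be indifferent between Arm and Disarm, which pins down Country A's mix.
  Country B's payoff from Arm: p·0 + (1−p)·(-7) = 7p - 7
  Country B's payoff from Disarm: p·(-5) + (1−p)·(-4) = -p - 4
  7p - 7 = -p - 4  ⇒  8p = 3  ⇒  p = 3/8.
Country A's indifference between Disarm and Arm determines Country B's mixing probability q:
  Country A's payoff to Disarm: q·(-4) + (1−q)·0 = -4q
  Country A's payoff to Arm: q·6 + (1−q)·(-4) = 10q - 4
  -4q = 10q - 4  ⇒  -14q = -4  ⇒  q = 2/7.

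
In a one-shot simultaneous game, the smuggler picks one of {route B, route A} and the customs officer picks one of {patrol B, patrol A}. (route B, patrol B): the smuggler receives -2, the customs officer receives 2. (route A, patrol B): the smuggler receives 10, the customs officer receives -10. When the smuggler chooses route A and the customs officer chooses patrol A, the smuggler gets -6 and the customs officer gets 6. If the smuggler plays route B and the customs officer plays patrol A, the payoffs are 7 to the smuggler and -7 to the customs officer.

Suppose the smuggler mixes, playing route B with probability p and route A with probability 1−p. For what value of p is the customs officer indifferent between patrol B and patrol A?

The smuggler's mix must leave the customs officer indifferent between patrol B and patrol A.
  the customs officer's expected payoff from patrol B: p·2 + (1−p)·(-10) = 12p - 10
  the customs officer's expected payoff from patrol A: p·(-7) + (1−p)·6 = -13p + 6
  12p - 10 = -13p + 6  ⇒  25p = 16  ⇒  p = 16/25.

p = 16/25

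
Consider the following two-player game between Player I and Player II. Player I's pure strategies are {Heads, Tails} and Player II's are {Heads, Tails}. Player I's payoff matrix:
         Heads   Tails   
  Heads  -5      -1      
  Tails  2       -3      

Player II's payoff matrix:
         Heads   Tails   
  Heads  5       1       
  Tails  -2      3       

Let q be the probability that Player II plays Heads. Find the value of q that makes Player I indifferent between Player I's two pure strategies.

q = 2/9

Player I's indifference between Heads and Tails determines Player II's mixing probability q:
  Player I's payoff from Heads: q·(-5) + (1−q)·(-1) = -4q - 1
  Player I's payoff from Tails: q·2 + (1−q)·(-3) = 5q - 3
  -4q - 1 = 5q - 3  ⇒  -9q = -2  ⇒  q = 2/9.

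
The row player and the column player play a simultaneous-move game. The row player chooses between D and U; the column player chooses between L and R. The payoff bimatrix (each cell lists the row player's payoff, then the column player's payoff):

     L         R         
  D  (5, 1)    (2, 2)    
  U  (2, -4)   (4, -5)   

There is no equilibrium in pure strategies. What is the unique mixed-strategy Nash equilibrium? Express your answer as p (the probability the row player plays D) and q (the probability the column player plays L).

The row player's mix must leave the column player indifferent between L and R.
  the column player's payoff to L: p·1 + (1−p)·(-4) = 5p - 4
  the column player's payoff to R: p·2 + (1−p)·(-5) = 7p - 5
  5p - 4 = 7p - 5  ⇒  -2p = -1  ⇒  p = 1/2.
In a mixed equilibrium the row player is indifferent between D and U; this condition fixes q.
  the row player's payoff from D: q·5 + (1−q)·2 = 3q + 2
  the row player's payoff from U: q·2 + (1−q)·4 = -2q + 4
  3q + 2 = -2q + 4  ⇒  5q = 2  ⇒  q = 2/5.

p = 1/2, q = 2/5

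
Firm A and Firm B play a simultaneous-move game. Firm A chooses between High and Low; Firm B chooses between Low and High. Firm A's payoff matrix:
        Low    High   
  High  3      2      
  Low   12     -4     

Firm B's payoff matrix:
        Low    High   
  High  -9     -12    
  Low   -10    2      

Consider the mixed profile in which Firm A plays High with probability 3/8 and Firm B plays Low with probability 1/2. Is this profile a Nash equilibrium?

Given Firm A's mix p = 3/8, Firm B's payoff from Low is -77/8 but from High is -13/4. Firm B strictly prefers High, so Firm B would not mix.
So the proposed profile is not a Nash equilibrium.

No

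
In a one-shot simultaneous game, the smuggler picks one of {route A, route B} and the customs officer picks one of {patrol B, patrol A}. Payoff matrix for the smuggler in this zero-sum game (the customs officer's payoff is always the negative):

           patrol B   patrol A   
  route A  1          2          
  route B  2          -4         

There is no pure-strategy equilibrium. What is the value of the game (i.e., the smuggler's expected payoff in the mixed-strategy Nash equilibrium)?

In a mixed equilibrium the smuggler is indifferent between route A and route B; this condition fixes q.
  the smuggler's expected payoff from route A: q·1 + (1−q)·2 = -q + 2
  the smuggler's expected payoff from route B: q·2 + (1−q)·(-4) = 6q - 4
  -q + 2 = 6q - 4  ⇒  -7q = -6  ⇒  q = 6/7.
The value is the smuggler's expected payoff against this mix (using route A): (6/7)·1 + (1/7)·2 = 8/7.

v = 8/7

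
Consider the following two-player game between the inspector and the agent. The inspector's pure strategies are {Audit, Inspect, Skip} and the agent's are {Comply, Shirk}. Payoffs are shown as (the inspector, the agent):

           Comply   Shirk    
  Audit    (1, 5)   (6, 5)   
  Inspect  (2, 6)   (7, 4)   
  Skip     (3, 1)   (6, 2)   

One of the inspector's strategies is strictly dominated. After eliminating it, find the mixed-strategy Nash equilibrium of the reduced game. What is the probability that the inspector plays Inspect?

p = 1/3

The inspector's strategy Audit is strictly dominated by Inspect: 2 > 1 and 7 > 6. Eliminate Audit.
In a mixed equilibrium the agent is indifferent between Comply and Shirk; this condition fixes p.
  the agent's expected payoff from Comply: p·6 + (1−p)·1 = 5p + 1
  the agent's expected payoff from Shirk: p·4 + (1−p)·2 = 2p + 2
  5p + 1 = 2p + 2  ⇒  3p = 1  ⇒  p = 1/3.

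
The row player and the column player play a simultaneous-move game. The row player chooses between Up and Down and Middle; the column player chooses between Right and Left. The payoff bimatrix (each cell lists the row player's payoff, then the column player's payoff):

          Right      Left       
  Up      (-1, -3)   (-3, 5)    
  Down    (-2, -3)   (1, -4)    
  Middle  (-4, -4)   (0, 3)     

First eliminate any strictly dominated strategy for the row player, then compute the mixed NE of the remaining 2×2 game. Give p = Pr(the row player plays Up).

The row player's strategy Middle is strictly dominated by Down: -2 > -4 and 1 > 0. Eliminate Middle.
Set the column player's expected payoff from Right equal to that from Left:
  the column player's expected payoff from Right: p·(-3) + (1−p)·(-3) = -3
  the column player's expected payoff from Left: p·5 + (1−p)·(-4) = 9p - 4
  -3 = 9p - 4  ⇒  -9p = -1  ⇒  p = 1/9.

p = 1/9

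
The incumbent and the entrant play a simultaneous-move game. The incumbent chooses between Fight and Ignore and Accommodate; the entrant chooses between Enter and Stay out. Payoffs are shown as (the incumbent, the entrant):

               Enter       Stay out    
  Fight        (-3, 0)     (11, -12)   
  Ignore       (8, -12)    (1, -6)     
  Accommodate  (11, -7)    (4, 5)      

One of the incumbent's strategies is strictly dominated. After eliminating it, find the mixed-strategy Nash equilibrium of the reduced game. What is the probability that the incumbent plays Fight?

p = 1/2

The incumbent's strategy Ignore is strictly dominated by Accommodate: 11 > 8 and 4 > 1. Eliminate Ignore.
In a mixed equilibrium the entrant is indifferent between Enter and Stay out; this condition fixes p.
  the entrant's payoff from Enter: p·0 + (1−p)·(-7) = 7p - 7
  the entrant's payoff from Stay out: p·(-12) + (1−p)·5 = -17p + 5
  7p - 7 = -17p + 5  ⇒  24p = 12  ⇒  p = 1/2.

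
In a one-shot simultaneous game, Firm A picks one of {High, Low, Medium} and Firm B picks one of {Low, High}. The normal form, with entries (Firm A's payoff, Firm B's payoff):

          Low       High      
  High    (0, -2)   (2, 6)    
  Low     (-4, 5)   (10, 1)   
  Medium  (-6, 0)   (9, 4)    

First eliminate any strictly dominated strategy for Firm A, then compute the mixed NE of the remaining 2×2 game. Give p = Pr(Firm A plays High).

p = 1/3

Firm A's strategy Medium is strictly dominated by Low: -4 > -6 and 10 > 9. Eliminate Medium.
In a mixed equilibrium Firm B is indifferent between Low and High; this condition fixes p.
  Firm B's expected payoff from Low: p·(-2) + (1−p)·5 = -7p + 5
  Firm B's expected payoff from High: p·6 + (1−p)·1 = 5p + 1
  -7p + 5 = 5p + 1  ⇒  -12p = -4  ⇒  p = 1/3.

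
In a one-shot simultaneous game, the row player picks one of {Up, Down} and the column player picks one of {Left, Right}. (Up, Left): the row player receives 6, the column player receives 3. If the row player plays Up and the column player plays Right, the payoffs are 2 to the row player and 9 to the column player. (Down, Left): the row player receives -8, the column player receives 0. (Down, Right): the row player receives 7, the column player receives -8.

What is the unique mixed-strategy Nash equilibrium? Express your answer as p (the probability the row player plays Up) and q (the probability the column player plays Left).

The row player's mix must leave the column player indifferent between Left and Right.
  the column player's payoff to Left: p·3 + (1−p)·0 = 3p
  the column player's payoff to Right: p·9 + (1−p)·(-8) = 17p - 8
  3p = 17p - 8  ⇒  -14p = -8  ⇒  p = 4/7.
The row player's indifference between Up and Down determines the column player's mixing probability q:
  the row player's payoff from Up: q·6 + (1−q)·2 = 4q + 2
  the row player's payoff from Down: q·(-8) + (1−q)·7 = -15q + 7
  4q + 2 = -15q + 7  ⇒  19q = 5  ⇒  q = 5/19.

p = 4/7, q = 5/19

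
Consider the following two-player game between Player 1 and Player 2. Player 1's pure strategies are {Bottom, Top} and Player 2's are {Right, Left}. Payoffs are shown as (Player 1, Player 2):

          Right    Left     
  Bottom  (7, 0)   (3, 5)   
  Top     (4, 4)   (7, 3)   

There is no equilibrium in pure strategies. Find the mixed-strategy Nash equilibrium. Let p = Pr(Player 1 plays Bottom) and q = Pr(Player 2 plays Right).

Player 2's indifference between Right and Left determines Player 1's mixing probability p:
  Player 2's payoff from Right: p·0 + (1−p)·4 = -4p + 4
  Player 2's payoff from Left: p·5 + (1−p)·3 = 2p + 3
  -4p + 4 = 2p + 3  ⇒  -6p = -1  ⇒  p = 1/6.
Set Player 1's expected payoff from Bottom equal to that from Top:
  Player 1's payoff from Bottom: q·7 + (1−q)·3 = 4q + 3
  Player 1's payoff from Top: q·4 + (1−q)·7 = -3q + 7
  4q + 3 = -3q + 7  ⇒  7q = 4  ⇒  q = 4/7.

p = 1/6, q = 4/7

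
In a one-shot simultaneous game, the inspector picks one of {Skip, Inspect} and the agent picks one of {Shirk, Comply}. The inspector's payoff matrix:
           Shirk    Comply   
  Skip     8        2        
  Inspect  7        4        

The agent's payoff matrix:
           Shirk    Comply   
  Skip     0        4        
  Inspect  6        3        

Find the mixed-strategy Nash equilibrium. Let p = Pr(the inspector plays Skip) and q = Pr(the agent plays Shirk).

The agent's indifference between Shirk and Comply determines the inspector's mixing probability p:
  the agent's payoff from Shirk: p·0 + (1−p)·6 = -6p + 6
  the agent's payoff from Comply: p·4 + (1−p)·3 = p + 3
  -6p + 6 = p + 3  ⇒  -7p = -3  ⇒  p = 3/7.
Set the inspector's expected payoff from Skip equal to that from Inspect:
  the inspector's payoff to Skip: q·8 + (1−q)·2 = 6q + 2
  the inspector's payoff to Inspect: q·7 + (1−q)·4 = 3q + 4
  6q + 2 = 3q + 4  ⇒  3q = 2  ⇒  q = 2/3.

p = 3/7, q = 2/3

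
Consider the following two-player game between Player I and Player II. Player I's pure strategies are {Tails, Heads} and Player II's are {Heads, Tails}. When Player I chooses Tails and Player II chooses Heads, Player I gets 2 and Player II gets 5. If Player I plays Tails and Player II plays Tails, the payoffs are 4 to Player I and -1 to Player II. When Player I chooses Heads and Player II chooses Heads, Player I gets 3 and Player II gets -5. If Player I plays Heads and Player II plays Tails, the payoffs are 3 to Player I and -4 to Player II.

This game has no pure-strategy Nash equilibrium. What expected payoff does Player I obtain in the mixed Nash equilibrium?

3

In a mixed equilibrium Player I is indifferent between Tails and Heads; this condition fixes q.
  Player I's payoff from Tails: q·2 + (1−q)·4 = -2q + 4
  Player I's payoff from Heads: q·3 + (1−q)·3 = 3
  -2q + 4 = 3  ⇒  -2q = -1  ⇒  q = 1/2.
At equilibrium Player I is indifferent across rows, so Player I's payoff equals the payoff from Tails: (1/2)·2 + (1/2)·4 = 3.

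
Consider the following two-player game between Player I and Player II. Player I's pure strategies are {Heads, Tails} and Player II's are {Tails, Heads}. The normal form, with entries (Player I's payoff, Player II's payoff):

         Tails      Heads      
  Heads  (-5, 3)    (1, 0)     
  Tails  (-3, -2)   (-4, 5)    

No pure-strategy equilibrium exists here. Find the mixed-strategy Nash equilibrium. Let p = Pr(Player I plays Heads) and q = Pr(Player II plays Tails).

p = 7/10, q = 5/7

For Player II to be willing to mix, Player II must be indifferent between Tails and Heads, which pins down Player I's mix.
  Player II's payoff to Tails: p·3 + (1−p)·(-2) = 5p - 2
  Player II's payoff to Heads: p·0 + (1−p)·5 = -5p + 5
  5p - 2 = -5p + 5  ⇒  10p = 7  ⇒  p = 7/10.
Player I's indifference between Heads and Tails determines Player II's mixing probability q:
  Player I's payoff to Heads: q·(-5) + (1−q)·1 = -6q + 1
  Player I's payoff to Tails: q·(-3) + (1−q)·(-4) = q - 4
  -6q + 1 = q - 4  ⇒  -7q = -5  ⇒  q = 5/7.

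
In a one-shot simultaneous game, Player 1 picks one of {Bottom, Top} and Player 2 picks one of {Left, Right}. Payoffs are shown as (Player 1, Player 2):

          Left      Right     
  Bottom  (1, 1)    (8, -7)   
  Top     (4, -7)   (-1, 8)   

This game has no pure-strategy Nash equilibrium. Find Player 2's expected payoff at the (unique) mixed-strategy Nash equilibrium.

Set Player 2's expected payoff from Left equal to that from Right:
  Player 2's payoff to Left: p·1 + (1−p)·(-7) = 8p - 7
  Player 2's payoff to Right: p·(-7) + (1−p)·8 = -15p + 8
  8p - 7 = -15p + 8  ⇒  23p = 15  ⇒  p = 15/23.
At equilibrium Player 2 is indifferent across columns, so Player 2's payoff equals the payoff from Left: (15/23)·1 + (8/23)·(-7) = -41/23.

-41/23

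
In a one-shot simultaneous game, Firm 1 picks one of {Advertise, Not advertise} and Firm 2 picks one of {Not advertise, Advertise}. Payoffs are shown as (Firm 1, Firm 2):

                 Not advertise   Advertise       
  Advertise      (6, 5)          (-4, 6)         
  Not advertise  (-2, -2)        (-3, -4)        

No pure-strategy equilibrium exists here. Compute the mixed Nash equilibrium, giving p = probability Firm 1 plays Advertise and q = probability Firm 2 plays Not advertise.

p = 2/3, q = 1/9

For Firm 2 to be willing to mix, Firm 2 must be indifferent between Not advertise and Advertise, which pins down Firm 1's mix.
  Firm 2's payoff to Not advertise: p·5 + (1−p)·(-2) = 7p - 2
  Firm 2's payoff to Advertise: p·6 + (1−p)·(-4) = 10p - 4
  7p - 2 = 10p - 4  ⇒  -3p = -2  ⇒  p = 2/3.
Firm 1's indifference between Advertise and Not advertise determines Firm 2's mixing probability q:
  Firm 1's payoff from Advertise: q·6 + (1−q)·(-4) = 10q - 4
  Firm 1's payoff from Not advertise: q·(-2) + (1−q)·(-3) = q - 3
  10q - 4 = q - 3  ⇒  9q = 1  ⇒  q = 1/9.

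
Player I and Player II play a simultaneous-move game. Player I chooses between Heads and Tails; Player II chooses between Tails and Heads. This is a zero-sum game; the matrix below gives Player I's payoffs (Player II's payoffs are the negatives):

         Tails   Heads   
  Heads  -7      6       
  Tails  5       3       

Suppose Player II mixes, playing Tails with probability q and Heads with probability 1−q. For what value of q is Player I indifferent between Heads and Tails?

In a mixed equilibrium Player I is indifferent between Heads and Tails; this condition fixes q.
  Player I's payoff to Heads: q·(-7) + (1−q)·6 = -13q + 6
  Player I's payoff to Tails: q·5 + (1−q)·3 = 2q + 3
  -13q + 6 = 2q + 3  ⇒  -15q = -3  ⇒  q = 1/5.

q = 1/5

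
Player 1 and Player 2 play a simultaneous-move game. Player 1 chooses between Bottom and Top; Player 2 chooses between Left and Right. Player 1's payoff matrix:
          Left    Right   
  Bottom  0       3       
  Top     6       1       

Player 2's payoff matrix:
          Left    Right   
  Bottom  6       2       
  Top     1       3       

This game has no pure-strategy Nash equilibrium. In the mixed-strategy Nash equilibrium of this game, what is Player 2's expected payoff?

8/3

Player 2's indifference between Left and Right determines Player 1's mixing probability p:
  Player 2's payoff to Left: p·6 + (1−p)·1 = 5p + 1
  Player 2's payoff to Right: p·2 + (1−p)·3 = -p + 3
  5p + 1 = -p + 3  ⇒  6p = 2  ⇒  p = 1/3.
At equilibrium Player 2 is indifferent across columns, so Player 2's payoff equals the payoff from Left: (1/3)·6 + (2/3)·1 = 8/3.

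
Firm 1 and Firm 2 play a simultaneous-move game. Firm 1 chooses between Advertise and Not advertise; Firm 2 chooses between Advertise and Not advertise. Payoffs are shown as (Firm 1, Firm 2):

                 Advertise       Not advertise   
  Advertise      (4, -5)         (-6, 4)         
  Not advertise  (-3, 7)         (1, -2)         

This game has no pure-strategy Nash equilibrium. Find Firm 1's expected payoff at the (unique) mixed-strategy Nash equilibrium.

-1

Firm 2's mix must leave Firm 1 indifferent between Advertise and Not advertise.
  Firm 1's payoff from Advertise: q·4 + (1−q)·(-6) = 10q - 6
  Firm 1's payoff from Not advertise: q·(-3) + (1−q)·1 = -4q + 1
  10q - 6 = -4q + 1  ⇒  14q = 7  ⇒  q = 1/2.
At equilibrium Firm 1 is indifferent across rows, so Firm 1's payoff equals the payoff from Advertise: (1/2)·4 + (1/2)·(-6) = -1.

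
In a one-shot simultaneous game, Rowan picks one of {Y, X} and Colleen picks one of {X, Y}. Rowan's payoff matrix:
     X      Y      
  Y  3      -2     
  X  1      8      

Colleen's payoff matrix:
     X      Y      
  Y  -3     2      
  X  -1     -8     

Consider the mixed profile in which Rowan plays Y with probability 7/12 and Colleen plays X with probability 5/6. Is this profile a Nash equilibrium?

Yes

Check Colleen's indifference given Rowan's mix p = 7/12:
  payoff from X = -13/6; payoff from Y = -13/6 — equal.
Check Rowan's indifference given Colleen's mix q = 5/6:
  payoff from Y = 13/6; payoff from X = 13/6 — equal.
Both players are indifferent, so neither can profitably deviate.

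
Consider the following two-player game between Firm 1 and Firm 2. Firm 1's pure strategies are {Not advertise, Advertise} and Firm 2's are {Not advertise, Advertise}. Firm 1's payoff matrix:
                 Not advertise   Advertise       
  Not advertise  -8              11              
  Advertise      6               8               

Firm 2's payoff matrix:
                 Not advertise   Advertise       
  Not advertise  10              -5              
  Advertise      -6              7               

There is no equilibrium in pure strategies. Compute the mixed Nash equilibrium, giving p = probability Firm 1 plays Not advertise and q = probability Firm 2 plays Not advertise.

p = 13/28, q = 3/17

For Firm 2 to be willing to mix, Firm 2 must be indifferent between Not advertise and Advertise, which pins down Firm 1's mix.
  Firm 2's payoff to Not advertise: p·10 + (1−p)·(-6) = 16p - 6
  Firm 2's payoff to Advertise: p·(-5) + (1−p)·7 = -12p + 7
  16p - 6 = -12p + 7  ⇒  28p = 13  ⇒  p = 13/28.
In a mixed equilibrium Firm 1 is indifferent between Not advertise and Advertise; this condition fixes q.
  Firm 1's expected payoff from Not advertise: q·(-8) + (1−q)·11 = -19q + 11
  Firm 1's expected payoff from Advertise: q·6 + (1−q)·8 = -2q + 8
  -19q + 11 = -2q + 8  ⇒  -17q = -3  ⇒  q = 3/17.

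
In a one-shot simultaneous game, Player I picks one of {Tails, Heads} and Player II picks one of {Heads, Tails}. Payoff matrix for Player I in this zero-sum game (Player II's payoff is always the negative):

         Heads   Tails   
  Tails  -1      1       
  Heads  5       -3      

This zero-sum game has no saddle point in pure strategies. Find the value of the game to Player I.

Set Player I's expected payoff from Tails equal to that from Heads:
  Player I's expected payoff from Tails: q·(-1) + (1−q)·1 = -2q + 1
  Player I's expected payoff from Heads: q·5 + (1−q)·(-3) = 8q - 3
  -2q + 1 = 8q - 3  ⇒  -10q = -4  ⇒  q = 2/5.
The value is Player I's expected payoff against this mix (using Tails): (2/5)·(-1) + (3/5)·1 = 1/5.

v = 1/5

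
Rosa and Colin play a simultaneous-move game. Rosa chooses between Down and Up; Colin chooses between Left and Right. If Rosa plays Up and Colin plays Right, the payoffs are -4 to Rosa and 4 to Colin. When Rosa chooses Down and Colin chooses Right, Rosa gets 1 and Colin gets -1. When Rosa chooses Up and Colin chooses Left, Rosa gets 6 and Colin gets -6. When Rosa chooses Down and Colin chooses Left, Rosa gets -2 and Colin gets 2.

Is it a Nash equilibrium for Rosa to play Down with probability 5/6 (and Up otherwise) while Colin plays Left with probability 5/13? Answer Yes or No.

Given Rosa's mix p = 5/6, Colin's payoff from Left is 2/3 but from Right is -1/6. Colin strictly prefers Left, so Colin would not mix.
So the proposed profile is not a Nash equilibrium.

No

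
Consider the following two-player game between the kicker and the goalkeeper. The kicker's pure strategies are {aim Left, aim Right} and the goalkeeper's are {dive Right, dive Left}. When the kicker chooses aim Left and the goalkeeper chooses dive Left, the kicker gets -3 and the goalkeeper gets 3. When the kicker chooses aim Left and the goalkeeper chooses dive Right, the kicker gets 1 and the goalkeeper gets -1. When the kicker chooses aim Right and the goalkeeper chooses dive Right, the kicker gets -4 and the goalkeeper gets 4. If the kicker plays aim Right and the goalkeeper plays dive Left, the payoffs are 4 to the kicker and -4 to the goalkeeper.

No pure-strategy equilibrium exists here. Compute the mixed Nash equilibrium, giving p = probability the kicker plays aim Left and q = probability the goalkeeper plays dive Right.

In a mixed equilibrium the goalkeeper is indifferent between dive Right and dive Left; this condition fixes p.
  the goalkeeper's payoff to dive Right: p·(-1) + (1−p)·4 = -5p + 4
  the goalkeeper's payoff to dive Left: p·3 + (1−p)·(-4) = 7p - 4
  -5p + 4 = 7p - 4  ⇒  -12p = -8  ⇒  p = 2/3.
The goalkeeper's mix must leave the kicker indifferent between aim Left and aim Right.
  the kicker's payoff to aim Left: q·1 + (1−q)·(-3) = 4q - 3
  the kicker's payoff to aim Right: q·(-4) + (1−q)·4 = -8q + 4
  4q - 3 = -8q + 4  ⇒  12q = 7  ⇒  q = 7/12.

p = 2/3, q = 7/12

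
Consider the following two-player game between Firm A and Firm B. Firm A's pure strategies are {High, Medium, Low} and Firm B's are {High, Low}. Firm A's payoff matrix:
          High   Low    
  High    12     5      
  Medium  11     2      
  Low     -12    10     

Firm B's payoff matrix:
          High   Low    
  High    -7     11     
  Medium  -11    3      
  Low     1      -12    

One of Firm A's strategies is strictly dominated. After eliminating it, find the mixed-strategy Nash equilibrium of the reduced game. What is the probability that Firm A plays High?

p = 13/31

Firm A's strategy Medium is strictly dominated by High: 12 > 11 and 5 > 2. Eliminate Medium.
Firm B's indifference between High and Low determines Firm A's mixing probability p:
  Firm B's expected payoff from High: p·(-7) + (1−p)·1 = -8p + 1
  Firm B's expected payoff from Low: p·11 + (1−p)·(-12) = 23p - 12
  -8p + 1 = 23p - 12  ⇒  -31p = -13  ⇒  p = 13/31.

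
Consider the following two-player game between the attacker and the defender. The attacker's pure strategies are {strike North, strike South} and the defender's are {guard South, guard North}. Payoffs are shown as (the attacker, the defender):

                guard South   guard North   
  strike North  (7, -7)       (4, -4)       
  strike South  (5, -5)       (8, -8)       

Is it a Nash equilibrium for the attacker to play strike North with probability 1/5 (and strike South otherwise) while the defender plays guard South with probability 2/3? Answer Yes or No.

Given the attacker's mix p = 1/5, the defender's payoff from guard South is -27/5 but from guard North is -36/5. The defender strictly prefers guard South, so the defender would not mix.
So the proposed profile is not a Nash equilibrium.

No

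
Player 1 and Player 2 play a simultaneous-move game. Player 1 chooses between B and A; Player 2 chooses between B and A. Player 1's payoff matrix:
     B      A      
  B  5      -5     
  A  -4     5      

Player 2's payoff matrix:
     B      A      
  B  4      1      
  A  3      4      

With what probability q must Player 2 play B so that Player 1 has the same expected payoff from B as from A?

q = 10/19

Player 2's mix must leave Player 1 indifferent between B and A.
  Player 1's payoff to B: q·5 + (1−q)·(-5) = 10q - 5
  Player 1's payoff to A: q·(-4) + (1−q)·5 = -9q + 5
  10q - 5 = -9q + 5  ⇒  19q = 10  ⇒  q = 10/19.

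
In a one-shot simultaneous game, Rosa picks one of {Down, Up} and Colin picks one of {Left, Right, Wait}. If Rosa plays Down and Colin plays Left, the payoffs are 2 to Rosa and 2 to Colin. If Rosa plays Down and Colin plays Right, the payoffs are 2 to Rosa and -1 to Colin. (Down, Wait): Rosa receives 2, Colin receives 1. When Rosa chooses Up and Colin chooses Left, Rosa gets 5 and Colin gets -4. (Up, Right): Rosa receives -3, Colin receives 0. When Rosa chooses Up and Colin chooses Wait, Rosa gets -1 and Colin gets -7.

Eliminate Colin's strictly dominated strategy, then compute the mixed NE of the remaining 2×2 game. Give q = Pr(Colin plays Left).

q = 5/8

Colin's strategy Wait is strictly dominated by Left: 2 > 1 and -4 > -7. Eliminate Wait.
In a mixed equilibrium Rosa is indifferent between Down and Up; this condition fixes q.
  Rosa's payoff to Down: q·2 + (1−q)·2 = 2
  Rosa's payoff to Up: q·5 + (1−q)·(-3) = 8q - 3
  2 = 8q - 3  ⇒  -8q = -5  ⇒  q = 5/8.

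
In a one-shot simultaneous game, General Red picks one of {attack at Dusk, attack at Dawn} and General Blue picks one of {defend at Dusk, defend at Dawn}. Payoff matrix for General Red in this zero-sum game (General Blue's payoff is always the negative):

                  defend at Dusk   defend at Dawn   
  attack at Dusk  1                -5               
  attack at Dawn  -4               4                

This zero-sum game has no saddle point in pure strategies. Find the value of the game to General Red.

General Red's indifference between attack at Dusk and attack at Dawn determines General Blue's mixing probability q:
  General Red's expected payoff from attack at Dusk: q·1 + (1−q)·(-5) = 6q - 5
  General Red's expected payoff from attack at Dawn: q·(-4) + (1−q)·4 = -8q + 4
  6q - 5 = -8q + 4  ⇒  14q = 9  ⇒  q = 9/14.
The value is General Red's expected payoff against this mix (using attack at Dusk): (9/14)·1 + (5/14)·(-5) = -8/7.

v = -8/7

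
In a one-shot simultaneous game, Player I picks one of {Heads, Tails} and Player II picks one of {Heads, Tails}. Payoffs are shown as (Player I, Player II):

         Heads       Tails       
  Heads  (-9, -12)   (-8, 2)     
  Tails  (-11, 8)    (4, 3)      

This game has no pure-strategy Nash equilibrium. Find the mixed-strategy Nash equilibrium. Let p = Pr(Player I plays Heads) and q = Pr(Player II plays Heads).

Set Player II's expected payoff from Heads equal to that from Tails:
  Player II's expected payoff from Heads: p·(-12) + (1−p)·8 = -20p + 8
  Player II's expected payoff from Tails: p·2 + (1−p)·3 = -p + 3
  -20p + 8 = -p + 3  ⇒  -19p = -5  ⇒  p = 5/19.
In a mixed equilibrium Player I is indifferent between Heads and Tails; this condition fixes q.
  Player I's expected payoff from Heads: q·(-9) + (1−q)·(-8) = -q - 8
  Player I's expected payoff from Tails: q·(-11) + (1−q)·4 = -15q + 4
  -q - 8 = -15q + 4  ⇒  14q = 12  ⇒  q = 6/7.

p = 5/19, q = 6/7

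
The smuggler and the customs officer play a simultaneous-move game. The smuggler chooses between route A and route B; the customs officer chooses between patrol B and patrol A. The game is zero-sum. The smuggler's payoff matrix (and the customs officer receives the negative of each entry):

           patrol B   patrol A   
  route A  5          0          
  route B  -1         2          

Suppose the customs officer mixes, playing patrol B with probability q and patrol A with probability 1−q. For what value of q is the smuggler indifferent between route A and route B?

In a mixed equilibrium the smuggler is indifferent between route A and route B; this condition fixes q.
  the smuggler's payoff from route A: q·5 + (1−q)·0 = 5q
  the smuggler's payoff from route B: q·(-1) + (1−q)·2 = -3q + 2
  5q = -3q + 2  ⇒  8q = 2  ⇒  q = 1/4.

q = 1/4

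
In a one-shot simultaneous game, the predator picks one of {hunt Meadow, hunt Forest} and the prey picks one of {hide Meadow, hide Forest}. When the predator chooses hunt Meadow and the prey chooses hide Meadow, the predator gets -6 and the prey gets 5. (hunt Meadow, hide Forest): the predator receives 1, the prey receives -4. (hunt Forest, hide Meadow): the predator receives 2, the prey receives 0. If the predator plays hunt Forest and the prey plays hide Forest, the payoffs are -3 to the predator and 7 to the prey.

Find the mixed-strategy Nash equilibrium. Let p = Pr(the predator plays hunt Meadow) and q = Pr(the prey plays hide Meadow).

p = 7/16, q = 1/3

The predator's mix must leave the prey indifferent between hide Meadow and hide Forest.
  the prey's payoff from hide Meadow: p·5 + (1−p)·0 = 5p
  the prey's payoff from hide Forest: p·(-4) + (1−p)·7 = -11p + 7
  5p = -11p + 7  ⇒  16p = 7  ⇒  p = 7/16.
In a mixed equilibrium the predator is indifferent between hunt Meadow and hunt Forest; this condition fixes q.
  the predator's payoff to hunt Meadow: q·(-6) + (1−q)·1 = -7q + 1
  the predator's payoff to hunt Forest: q·2 + (1−q)·(-3) = 5q - 3
  -7q + 1 = 5q - 3  ⇒  -12q = -4  ⇒  q = 1/3.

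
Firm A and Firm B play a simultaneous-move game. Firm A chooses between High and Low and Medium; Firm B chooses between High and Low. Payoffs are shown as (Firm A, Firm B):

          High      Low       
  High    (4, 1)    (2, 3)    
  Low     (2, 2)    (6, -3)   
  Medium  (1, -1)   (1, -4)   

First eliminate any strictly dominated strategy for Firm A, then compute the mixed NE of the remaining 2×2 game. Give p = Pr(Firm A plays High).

p = 5/7

Firm A's strategy Medium is strictly dominated by High: 4 > 1 and 2 > 1. Eliminate Medium.
Firm B's indifference between High and Low determines Firm A's mixing probability p:
  Firm B's expected payoff from High: p·1 + (1−p)·2 = -p + 2
  Firm B's expected payoff from Low: p·3 + (1−p)·(-3) = 6p - 3
  -p + 2 = 6p - 3  ⇒  -7p = -5  ⇒  p = 5/7.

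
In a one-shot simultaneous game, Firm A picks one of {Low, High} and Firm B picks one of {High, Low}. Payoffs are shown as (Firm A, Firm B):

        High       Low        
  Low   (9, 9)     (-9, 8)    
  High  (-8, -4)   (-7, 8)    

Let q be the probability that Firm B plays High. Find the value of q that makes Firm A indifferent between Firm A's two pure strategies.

Firm B's mix must leave Firm A indifferent between Low and High.
  Firm A's expected payoff from Low: q·9 + (1−q)·(-9) = 18q - 9
  Firm A's expected payoff from High: q·(-8) + (1−q)·(-7) = -q - 7
  18q - 9 = -q - 7  ⇒  19q = 2  ⇒  q = 2/19.

q = 2/19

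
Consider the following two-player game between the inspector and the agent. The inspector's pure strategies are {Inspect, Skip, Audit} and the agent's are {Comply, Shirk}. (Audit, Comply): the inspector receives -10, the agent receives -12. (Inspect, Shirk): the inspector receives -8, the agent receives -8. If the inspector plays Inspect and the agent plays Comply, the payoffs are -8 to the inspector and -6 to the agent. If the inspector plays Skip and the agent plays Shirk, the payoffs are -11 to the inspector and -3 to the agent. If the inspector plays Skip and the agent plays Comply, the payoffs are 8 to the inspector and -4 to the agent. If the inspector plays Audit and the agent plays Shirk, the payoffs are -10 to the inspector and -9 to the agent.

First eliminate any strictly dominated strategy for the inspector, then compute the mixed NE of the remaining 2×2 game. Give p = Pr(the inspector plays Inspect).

p = 1/3

The inspector's strategy Audit is strictly dominated by Inspect: -8 > -10 and -8 > -10. Eliminate Audit.
Set the agent's expected payoff from Comply equal to that from Shirk:
  the agent's payoff to Comply: p·(-6) + (1−p)·(-4) = -2p - 4
  the agent's payoff to Shirk: p·(-8) + (1−p)·(-3) = -5p - 3
  -2p - 4 = -5p - 3  ⇒  3p = 1  ⇒  p = 1/3.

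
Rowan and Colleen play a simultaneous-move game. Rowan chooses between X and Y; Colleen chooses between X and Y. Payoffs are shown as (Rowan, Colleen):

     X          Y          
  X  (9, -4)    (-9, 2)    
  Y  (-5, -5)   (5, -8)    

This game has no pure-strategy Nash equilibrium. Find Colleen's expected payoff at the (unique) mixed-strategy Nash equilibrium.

-14/3

Rowan's mix must leave Colleen indifferent between X and Y.
  Colleen's expected payoff from X: p·(-4) + (1−p)·(-5) = p - 5
  Colleen's expected payoff from Y: p·2 + (1−p)·(-8) = 10p - 8
  p - 5 = 10p - 8  ⇒  -9p = -3  ⇒  p = 1/3.
At equilibrium Colleen is indifferent across columns, so Colleen's payoff equals the payoff from X: (1/3)·(-4) + (2/3)·(-5) = -14/3.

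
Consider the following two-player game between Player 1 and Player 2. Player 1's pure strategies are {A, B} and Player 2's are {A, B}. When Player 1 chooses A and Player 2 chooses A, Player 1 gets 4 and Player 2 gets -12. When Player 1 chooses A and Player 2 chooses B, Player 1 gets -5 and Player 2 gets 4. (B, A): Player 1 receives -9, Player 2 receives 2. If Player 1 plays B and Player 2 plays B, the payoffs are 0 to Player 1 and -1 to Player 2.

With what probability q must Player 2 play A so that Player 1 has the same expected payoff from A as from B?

Set Player 1's expected payoff from A equal to that from B:
  Player 1's payoff from A: q·4 + (1−q)·(-5) = 9q - 5
  Player 1's payoff from B: q·(-9) + (1−q)·0 = -9q
  9q - 5 = -9q  ⇒  18q = 5  ⇒  q = 5/18.

q = 5/18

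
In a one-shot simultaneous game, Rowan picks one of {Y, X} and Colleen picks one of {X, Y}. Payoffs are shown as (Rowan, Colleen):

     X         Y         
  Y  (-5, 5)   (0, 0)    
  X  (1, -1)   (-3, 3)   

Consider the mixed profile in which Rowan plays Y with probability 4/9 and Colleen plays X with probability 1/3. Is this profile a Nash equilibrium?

Yes

Check Colleen's indifference given Rowan's mix p = 4/9:
  payoff from X = 5/3; payoff from Y = 5/3 — equal.
Check Rowan's indifference given Colleen's mix q = 1/3:
  payoff from Y = -5/3; payoff from X = -5/3 — equal.
Both players are indifferent, so neither can profitably deviate.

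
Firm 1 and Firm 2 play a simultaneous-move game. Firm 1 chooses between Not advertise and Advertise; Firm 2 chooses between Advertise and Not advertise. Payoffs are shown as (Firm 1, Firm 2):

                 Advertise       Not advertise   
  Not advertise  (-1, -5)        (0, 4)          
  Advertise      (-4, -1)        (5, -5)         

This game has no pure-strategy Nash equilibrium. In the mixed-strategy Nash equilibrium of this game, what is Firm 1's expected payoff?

-5/8

In a mixed equilibrium Firm 1 is indifferent between Not advertise and Advertise; this condition fixes q.
  Firm 1's payoff from Not advertise: q·(-1) + (1−q)·0 = -q
  Firm 1's payoff from Advertise: q·(-4) + (1−q)·5 = -9q + 5
  -q = -9q + 5  ⇒  8q = 5  ⇒  q = 5/8.
At equilibrium Firm 1 is indifferent across rows, so Firm 1's payoff equals the payoff from Not advertise: (5/8)·(-1) + (3/8)·0 = -5/8.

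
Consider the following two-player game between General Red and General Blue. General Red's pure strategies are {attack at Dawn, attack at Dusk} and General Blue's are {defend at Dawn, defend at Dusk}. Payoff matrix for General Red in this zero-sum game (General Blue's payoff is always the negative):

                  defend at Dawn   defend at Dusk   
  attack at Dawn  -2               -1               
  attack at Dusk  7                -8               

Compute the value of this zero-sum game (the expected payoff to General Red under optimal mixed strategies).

v = -23/16

In a mixed equilibrium General Red is indifferent between attack at Dawn and attack at Dusk; this condition fixes q.
  General Red's expected payoff from attack at Dawn: q·(-2) + (1−q)·(-1) = -q - 1
  General Red's expected payoff from attack at Dusk: q·7 + (1−q)·(-8) = 15q - 8
  -q - 1 = 15q - 8  ⇒  -16q = -7  ⇒  q = 7/16.
The value is General Red's expected payoff against this mix (using attack at Dawn): (7/16)·(-2) + (9/16)·(-1) = -23/16.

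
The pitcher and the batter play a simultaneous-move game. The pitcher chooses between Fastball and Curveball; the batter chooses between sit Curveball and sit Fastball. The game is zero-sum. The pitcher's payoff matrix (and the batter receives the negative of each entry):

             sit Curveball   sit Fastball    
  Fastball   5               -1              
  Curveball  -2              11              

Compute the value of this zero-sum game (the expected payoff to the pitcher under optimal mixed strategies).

v = 53/19

Set the pitcher's expected payoff from Fastball equal to that from Curveball:
  the pitcher's payoff to Fastball: q·5 + (1−q)·(-1) = 6q - 1
  the pitcher's payoff to Curveball: q·(-2) + (1−q)·11 = -13q + 11
  6q - 1 = -13q + 11  ⇒  19q = 12  ⇒  q = 12/19.
The value is the pitcher's expected payoff against this mix (using Fastball): (12/19)·5 + (7/19)·(-1) = 53/19.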